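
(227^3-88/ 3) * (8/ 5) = 18715285.87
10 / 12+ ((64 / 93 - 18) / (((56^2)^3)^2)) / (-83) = 437026813128808993914995 / 524432175754570792697856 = 0.83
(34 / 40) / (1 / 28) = 119 / 5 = 23.80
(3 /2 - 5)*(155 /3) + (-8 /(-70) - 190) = -77851 /210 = -370.72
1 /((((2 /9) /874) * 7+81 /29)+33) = 114057 /4082657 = 0.03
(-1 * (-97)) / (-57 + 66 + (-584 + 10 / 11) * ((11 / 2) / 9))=-291 / 1042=-0.28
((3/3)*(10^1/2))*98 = 490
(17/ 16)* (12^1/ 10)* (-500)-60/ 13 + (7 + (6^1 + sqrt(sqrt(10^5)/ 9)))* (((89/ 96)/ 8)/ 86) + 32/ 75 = -4591285773/ 7155200 + 445* 10^(1/ 4)/ 99072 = -641.66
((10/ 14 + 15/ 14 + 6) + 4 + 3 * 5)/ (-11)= -375/ 154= -2.44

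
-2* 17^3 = -9826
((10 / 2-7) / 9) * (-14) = 3.11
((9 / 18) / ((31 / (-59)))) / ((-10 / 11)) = 649 / 620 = 1.05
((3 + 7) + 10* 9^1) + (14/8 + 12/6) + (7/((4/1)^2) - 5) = 1587/16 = 99.19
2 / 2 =1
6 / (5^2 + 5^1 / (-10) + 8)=12 / 65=0.18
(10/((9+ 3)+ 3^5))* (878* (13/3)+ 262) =24400/153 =159.48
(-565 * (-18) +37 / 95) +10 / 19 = 966237 / 95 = 10170.92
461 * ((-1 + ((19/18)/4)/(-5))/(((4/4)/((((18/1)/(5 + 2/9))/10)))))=-167.28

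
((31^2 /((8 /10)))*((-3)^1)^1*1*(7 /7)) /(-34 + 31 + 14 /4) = -14415 /2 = -7207.50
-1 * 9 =-9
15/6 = 5/2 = 2.50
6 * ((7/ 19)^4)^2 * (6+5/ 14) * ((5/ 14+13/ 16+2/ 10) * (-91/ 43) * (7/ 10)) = -15347381815857/ 584234568610400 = -0.03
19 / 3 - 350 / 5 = -191 / 3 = -63.67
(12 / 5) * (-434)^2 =2260272 / 5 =452054.40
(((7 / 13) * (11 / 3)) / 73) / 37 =77 / 105339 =0.00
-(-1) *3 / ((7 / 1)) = 3 / 7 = 0.43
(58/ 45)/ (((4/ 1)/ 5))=29/ 18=1.61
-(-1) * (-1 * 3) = -3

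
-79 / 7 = -11.29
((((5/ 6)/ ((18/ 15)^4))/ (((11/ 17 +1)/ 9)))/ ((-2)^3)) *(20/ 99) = -265625/ 4790016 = -0.06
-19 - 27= -46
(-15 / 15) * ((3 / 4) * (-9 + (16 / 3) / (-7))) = 205 / 28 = 7.32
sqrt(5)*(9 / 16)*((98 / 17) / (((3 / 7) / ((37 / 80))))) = 38073*sqrt(5) / 10880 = 7.82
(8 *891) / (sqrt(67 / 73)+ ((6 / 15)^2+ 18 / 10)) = 35412300 / 7411- 247500 *sqrt(4891) / 7411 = 2442.75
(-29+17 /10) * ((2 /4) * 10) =-273 /2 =-136.50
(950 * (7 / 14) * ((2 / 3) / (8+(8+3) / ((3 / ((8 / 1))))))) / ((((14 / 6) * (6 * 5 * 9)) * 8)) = 95 / 56448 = 0.00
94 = 94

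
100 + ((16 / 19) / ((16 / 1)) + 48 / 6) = 2053 / 19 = 108.05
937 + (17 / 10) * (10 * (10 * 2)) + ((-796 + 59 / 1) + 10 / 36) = 9725 / 18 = 540.28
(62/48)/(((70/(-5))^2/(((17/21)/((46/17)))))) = 8959/4544064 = 0.00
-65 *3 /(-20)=39 /4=9.75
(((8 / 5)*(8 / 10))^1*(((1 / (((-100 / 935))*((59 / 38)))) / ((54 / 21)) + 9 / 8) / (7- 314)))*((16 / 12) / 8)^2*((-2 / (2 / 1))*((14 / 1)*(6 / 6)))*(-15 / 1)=361858 / 12226275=0.03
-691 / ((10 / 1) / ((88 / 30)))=-15202 / 75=-202.69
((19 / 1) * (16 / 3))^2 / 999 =92416 / 8991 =10.28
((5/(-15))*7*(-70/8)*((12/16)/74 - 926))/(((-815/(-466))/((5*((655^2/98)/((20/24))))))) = -27399110592725/96496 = -283940376.73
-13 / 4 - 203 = -825 / 4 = -206.25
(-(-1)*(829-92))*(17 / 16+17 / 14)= 187935 / 112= 1677.99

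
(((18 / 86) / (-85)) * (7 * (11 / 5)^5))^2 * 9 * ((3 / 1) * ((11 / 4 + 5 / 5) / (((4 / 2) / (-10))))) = -399.48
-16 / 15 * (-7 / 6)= 1.24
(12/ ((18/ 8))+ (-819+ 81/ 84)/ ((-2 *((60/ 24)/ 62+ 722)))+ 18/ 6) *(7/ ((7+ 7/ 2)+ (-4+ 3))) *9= 100400145/ 1701127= 59.02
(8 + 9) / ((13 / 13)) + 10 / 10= 18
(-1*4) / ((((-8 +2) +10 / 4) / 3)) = 24 / 7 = 3.43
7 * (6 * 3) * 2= 252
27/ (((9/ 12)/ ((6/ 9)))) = 24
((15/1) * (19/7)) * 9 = 2565/7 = 366.43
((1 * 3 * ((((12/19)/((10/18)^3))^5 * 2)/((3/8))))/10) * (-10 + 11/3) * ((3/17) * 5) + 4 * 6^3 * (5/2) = -263819992158036849744/67610382080078125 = -3902.06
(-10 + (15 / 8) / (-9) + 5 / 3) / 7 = -205 / 168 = -1.22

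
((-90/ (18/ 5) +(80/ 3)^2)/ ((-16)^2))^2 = 38130625/ 5308416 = 7.18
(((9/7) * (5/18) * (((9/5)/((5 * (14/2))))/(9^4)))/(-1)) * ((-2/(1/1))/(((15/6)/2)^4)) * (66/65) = 5632/2418609375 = 0.00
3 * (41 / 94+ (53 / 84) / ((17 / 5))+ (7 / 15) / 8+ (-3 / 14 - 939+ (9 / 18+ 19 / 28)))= -629115609 / 223720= -2812.07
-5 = -5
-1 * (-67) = 67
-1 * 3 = -3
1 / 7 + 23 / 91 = 36 / 91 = 0.40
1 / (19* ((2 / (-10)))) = -0.26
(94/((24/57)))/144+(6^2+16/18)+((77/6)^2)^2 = 140811433/5184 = 27162.70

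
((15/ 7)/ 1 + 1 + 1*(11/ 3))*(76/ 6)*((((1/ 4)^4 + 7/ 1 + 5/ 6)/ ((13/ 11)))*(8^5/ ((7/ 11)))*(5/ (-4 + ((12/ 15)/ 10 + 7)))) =442805792000/ 9261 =47814036.50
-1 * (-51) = 51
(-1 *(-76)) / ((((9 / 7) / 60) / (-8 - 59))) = -712880 / 3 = -237626.67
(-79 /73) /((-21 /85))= 6715 /1533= 4.38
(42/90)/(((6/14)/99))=539/5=107.80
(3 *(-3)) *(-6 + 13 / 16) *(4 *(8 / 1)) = 1494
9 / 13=0.69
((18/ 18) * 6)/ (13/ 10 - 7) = -20/ 19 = -1.05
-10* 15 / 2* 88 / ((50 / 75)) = -9900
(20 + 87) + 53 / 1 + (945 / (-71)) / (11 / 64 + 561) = 81586784 / 509993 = 159.98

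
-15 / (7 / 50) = -750 / 7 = -107.14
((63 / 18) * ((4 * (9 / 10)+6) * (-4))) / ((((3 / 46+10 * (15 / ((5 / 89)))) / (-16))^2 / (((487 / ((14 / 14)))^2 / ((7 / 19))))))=-78111887163392 / 25142482215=-3106.77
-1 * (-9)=9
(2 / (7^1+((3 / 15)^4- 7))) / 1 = 1250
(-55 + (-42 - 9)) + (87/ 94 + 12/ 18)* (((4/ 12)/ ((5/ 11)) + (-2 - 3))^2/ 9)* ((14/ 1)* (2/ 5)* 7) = 28903942/ 1427625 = 20.25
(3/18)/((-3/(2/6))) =-1/54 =-0.02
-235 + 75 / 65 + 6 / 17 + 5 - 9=-52486 / 221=-237.49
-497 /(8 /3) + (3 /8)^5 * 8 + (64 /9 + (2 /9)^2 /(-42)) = -1248579425 /6967296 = -179.21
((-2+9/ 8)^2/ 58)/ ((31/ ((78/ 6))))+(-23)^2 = 60873725/ 115072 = 529.01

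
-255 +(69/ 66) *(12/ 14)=-19566/ 77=-254.10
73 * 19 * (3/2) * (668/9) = 463258/3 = 154419.33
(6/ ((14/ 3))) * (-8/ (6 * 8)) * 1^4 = -3/ 14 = -0.21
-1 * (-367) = 367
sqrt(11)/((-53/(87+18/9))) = -89 * sqrt(11)/53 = -5.57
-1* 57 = -57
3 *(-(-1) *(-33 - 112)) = -435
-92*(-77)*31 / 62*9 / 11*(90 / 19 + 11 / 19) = 292698 / 19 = 15405.16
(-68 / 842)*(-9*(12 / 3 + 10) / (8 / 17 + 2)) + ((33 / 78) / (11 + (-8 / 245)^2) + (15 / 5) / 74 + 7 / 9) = 17981780953 / 3614035347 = 4.98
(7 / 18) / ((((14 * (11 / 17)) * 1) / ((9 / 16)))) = 17 / 704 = 0.02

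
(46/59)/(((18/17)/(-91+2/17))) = -11845/177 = -66.92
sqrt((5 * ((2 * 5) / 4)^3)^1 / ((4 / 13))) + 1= 1 + 25 * sqrt(26) / 8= 16.93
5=5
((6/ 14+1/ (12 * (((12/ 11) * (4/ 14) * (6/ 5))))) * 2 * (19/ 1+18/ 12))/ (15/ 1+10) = 323039/ 302400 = 1.07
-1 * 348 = -348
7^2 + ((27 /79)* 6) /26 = 50404 /1027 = 49.08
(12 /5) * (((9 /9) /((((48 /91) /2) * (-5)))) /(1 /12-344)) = 546 /103175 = 0.01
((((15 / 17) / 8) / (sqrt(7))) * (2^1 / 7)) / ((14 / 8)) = 15 * sqrt(7) / 5831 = 0.01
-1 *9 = -9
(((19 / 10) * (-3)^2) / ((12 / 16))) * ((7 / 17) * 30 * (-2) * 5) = -47880 / 17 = -2816.47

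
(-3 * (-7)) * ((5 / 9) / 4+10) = 2555 / 12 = 212.92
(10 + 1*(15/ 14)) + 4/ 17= 2691/ 238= 11.31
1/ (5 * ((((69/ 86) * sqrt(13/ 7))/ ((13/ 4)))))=43 * sqrt(91)/ 690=0.59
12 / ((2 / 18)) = 108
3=3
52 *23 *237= 283452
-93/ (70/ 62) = -2883/ 35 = -82.37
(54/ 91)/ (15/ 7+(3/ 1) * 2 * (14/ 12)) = 27/ 416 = 0.06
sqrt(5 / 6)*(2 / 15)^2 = 2*sqrt(30) / 675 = 0.02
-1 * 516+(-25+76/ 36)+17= -4697/ 9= -521.89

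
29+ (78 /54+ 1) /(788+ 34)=107282 /3699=29.00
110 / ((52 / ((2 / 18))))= 55 / 234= 0.24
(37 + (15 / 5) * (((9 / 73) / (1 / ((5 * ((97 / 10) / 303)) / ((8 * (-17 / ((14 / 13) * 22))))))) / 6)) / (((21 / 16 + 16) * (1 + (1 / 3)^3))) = 13021823547 / 6318941174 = 2.06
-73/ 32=-2.28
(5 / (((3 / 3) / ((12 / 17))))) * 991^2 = 58924860 / 17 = 3466168.24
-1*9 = -9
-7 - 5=-12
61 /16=3.81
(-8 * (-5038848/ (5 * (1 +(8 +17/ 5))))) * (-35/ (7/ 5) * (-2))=1007769600/ 31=32508696.77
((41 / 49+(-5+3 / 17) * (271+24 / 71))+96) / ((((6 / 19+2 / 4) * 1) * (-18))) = 151323505 / 1833433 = 82.54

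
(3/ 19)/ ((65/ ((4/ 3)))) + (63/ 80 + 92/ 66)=284917/ 130416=2.18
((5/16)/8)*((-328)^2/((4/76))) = 159695/2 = 79847.50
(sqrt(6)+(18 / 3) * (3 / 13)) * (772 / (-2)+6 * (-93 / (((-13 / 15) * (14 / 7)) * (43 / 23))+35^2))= 71804358 / 7267+3989131 * sqrt(6) / 559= 27360.91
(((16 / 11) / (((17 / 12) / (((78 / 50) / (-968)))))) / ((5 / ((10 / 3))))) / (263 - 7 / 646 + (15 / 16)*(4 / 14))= -663936 / 158448662075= -0.00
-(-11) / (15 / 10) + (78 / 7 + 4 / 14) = 394 / 21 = 18.76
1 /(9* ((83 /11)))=11 /747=0.01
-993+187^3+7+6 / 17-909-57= 111133273 / 17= 6537251.35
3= 3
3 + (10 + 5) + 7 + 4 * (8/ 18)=26.78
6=6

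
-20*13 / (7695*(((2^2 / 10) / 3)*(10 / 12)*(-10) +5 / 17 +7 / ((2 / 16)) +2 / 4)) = -1768 / 2913669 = -0.00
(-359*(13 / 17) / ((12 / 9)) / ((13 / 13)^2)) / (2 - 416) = 4667 / 9384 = 0.50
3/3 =1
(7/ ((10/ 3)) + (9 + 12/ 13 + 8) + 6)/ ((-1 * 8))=-3383/ 1040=-3.25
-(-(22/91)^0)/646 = 1/646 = 0.00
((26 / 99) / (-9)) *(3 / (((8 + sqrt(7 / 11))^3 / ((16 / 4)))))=-6635200 / 9142439571 + 220376 *sqrt(77) / 9142439571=-0.00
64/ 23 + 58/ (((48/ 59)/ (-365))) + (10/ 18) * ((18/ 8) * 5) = -26012.43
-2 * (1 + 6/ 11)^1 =-34/ 11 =-3.09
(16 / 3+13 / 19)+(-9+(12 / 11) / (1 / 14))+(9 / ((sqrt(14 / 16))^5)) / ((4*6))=48*sqrt(14) / 343+7706 / 627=12.81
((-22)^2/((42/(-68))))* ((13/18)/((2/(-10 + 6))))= 213928/189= 1131.89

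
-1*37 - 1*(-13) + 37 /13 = -275 /13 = -21.15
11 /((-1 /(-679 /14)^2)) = -103499 /4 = -25874.75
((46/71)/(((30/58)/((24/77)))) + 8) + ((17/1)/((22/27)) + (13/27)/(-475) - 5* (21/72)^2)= 129358888601/4487313600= 28.83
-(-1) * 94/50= 47/25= 1.88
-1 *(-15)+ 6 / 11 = 171 / 11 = 15.55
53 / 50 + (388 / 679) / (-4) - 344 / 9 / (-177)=1.13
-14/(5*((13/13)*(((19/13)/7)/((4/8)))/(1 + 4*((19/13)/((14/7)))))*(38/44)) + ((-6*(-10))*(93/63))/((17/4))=-2065982/214795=-9.62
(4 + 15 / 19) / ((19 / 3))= 0.76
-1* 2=-2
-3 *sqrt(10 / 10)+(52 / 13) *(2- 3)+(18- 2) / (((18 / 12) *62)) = -635 / 93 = -6.83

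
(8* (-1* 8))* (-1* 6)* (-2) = -768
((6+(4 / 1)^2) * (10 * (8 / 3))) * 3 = 1760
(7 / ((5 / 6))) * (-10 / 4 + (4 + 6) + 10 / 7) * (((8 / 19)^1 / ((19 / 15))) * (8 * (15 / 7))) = 1080000 / 2527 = 427.38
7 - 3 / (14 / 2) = 46 / 7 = 6.57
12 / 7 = 1.71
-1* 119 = -119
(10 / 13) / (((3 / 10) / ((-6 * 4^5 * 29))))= -456861.54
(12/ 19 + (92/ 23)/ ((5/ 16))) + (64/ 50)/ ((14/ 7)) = 6684/ 475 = 14.07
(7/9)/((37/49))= 343/333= 1.03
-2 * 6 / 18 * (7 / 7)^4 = -2 / 3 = -0.67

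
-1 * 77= -77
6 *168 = 1008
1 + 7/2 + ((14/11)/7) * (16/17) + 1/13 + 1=27947/4862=5.75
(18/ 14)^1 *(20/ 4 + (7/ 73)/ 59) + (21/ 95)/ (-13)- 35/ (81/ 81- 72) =18258430796/ 2643615065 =6.91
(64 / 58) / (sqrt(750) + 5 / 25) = -160 / 543721 + 4000 * sqrt(30) / 543721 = 0.04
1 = 1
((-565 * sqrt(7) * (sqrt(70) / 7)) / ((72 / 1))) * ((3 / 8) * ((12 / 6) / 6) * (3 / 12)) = -565 * sqrt(10) / 2304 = -0.78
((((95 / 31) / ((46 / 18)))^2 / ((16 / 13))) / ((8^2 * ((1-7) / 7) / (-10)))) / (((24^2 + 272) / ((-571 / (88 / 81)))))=-5127946653375 / 38847004934144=-0.13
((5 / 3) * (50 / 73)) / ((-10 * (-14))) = 25 / 3066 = 0.01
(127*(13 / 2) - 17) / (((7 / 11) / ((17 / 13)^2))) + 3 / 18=1101608 / 507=2172.80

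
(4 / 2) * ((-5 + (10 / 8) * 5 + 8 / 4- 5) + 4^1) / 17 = 9 / 34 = 0.26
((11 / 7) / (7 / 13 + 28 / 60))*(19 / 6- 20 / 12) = 6435 / 2744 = 2.35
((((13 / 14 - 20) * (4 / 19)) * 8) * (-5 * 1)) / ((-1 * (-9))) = 17.84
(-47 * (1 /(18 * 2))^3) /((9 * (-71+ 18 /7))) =329 /201134016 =0.00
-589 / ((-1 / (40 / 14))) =1682.86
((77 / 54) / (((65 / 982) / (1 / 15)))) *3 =37807 / 8775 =4.31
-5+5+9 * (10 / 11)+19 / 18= 1829 / 198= 9.24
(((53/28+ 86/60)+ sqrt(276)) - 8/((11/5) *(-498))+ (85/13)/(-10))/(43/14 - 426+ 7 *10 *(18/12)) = -28 *sqrt(69)/4451 - 4452661/528289190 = -0.06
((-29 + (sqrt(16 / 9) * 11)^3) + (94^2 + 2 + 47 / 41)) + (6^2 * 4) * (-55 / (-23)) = 313411088 / 25461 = 12309.46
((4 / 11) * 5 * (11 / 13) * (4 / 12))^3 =8000 / 59319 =0.13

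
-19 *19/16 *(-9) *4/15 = 1083/20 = 54.15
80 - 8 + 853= 925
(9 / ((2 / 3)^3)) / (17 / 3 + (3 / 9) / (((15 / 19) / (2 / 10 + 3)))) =4.33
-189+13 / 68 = -12839 / 68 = -188.81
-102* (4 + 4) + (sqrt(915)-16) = -832 + sqrt(915) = -801.75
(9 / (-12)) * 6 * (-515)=4635 / 2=2317.50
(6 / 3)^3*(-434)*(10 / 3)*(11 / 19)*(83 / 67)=-8300.43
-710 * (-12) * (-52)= -443040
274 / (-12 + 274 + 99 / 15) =1370 / 1343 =1.02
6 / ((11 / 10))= 60 / 11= 5.45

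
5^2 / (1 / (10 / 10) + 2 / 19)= 22.62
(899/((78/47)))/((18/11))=464783/1404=331.04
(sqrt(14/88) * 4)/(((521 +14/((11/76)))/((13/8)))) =13 * sqrt(77)/27180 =0.00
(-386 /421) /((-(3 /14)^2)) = 75656 /3789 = 19.97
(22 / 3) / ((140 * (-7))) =-11 / 1470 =-0.01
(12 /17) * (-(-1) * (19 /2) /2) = 57 /17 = 3.35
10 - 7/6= 53/6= 8.83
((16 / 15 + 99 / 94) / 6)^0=1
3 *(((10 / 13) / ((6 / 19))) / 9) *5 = 475 / 117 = 4.06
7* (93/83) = 651/83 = 7.84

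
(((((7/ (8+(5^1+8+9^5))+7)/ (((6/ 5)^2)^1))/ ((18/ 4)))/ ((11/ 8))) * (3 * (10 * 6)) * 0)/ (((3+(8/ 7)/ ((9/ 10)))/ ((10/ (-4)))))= 0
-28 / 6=-14 / 3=-4.67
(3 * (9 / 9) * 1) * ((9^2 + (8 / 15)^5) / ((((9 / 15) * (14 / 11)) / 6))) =676963573 / 354375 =1910.30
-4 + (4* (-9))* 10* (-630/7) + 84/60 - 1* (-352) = 163747/5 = 32749.40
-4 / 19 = -0.21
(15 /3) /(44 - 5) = 5 /39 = 0.13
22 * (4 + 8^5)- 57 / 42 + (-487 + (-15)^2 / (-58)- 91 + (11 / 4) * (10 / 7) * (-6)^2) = 720542.19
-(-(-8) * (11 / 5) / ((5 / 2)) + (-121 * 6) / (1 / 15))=272074 / 25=10882.96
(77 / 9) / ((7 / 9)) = 11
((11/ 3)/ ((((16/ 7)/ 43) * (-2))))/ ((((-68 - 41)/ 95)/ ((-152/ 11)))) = -543305/ 1308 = -415.37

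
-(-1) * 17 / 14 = 17 / 14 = 1.21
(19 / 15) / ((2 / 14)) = 133 / 15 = 8.87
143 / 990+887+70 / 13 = 1044259 / 1170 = 892.53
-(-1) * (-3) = -3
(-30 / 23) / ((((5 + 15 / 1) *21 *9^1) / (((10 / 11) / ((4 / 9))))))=-5 / 7084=-0.00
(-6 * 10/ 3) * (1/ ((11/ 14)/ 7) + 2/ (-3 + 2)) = -1520/ 11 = -138.18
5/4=1.25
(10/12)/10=1/12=0.08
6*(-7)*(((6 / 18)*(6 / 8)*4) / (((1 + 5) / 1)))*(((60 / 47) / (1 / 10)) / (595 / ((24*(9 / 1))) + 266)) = -129600 / 389771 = -0.33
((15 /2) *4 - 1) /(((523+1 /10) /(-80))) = -23200 /5231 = -4.44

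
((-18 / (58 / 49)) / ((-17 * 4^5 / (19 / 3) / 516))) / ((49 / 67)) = 492651 / 126208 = 3.90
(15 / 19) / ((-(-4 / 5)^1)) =75 / 76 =0.99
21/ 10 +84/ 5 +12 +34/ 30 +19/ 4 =2207/ 60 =36.78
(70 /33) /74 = 35 /1221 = 0.03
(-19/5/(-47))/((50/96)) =0.16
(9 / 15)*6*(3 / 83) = 54 / 415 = 0.13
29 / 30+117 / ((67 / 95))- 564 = -798247 / 2010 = -397.14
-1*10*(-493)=4930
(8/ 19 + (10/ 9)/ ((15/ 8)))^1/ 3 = 520/ 1539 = 0.34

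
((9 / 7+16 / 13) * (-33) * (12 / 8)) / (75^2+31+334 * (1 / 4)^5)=-5803776 / 263539549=-0.02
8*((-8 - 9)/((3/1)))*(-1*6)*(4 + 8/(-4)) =544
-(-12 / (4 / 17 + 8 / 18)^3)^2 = -115449244262361 / 79082438656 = -1459.86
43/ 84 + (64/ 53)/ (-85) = 188339/ 378420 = 0.50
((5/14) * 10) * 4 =100/7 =14.29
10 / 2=5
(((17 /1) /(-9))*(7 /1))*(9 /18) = -119 /18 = -6.61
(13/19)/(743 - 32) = 13/13509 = 0.00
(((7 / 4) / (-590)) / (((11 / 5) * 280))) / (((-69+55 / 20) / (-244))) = -61 / 3439700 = -0.00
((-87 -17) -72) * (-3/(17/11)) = 5808/17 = 341.65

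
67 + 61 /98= 6627 /98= 67.62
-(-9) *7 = 63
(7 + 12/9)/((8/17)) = 425/24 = 17.71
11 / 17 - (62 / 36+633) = -634.08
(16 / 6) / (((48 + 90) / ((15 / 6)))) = 10 / 207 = 0.05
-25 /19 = -1.32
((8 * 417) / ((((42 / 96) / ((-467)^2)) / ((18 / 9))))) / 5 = 23281436928 / 35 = 665183912.23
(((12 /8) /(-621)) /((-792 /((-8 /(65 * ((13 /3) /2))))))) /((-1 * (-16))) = -1 /92355120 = -0.00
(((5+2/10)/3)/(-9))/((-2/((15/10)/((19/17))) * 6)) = 0.02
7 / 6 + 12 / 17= 191 / 102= 1.87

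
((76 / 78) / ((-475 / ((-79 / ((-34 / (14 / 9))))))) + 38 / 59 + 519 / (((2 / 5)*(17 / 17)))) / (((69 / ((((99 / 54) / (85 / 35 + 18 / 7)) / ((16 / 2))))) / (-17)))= -251357096837 / 17147052000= -14.66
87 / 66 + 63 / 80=1853 / 880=2.11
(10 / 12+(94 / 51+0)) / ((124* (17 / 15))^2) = 20475 / 151084576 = 0.00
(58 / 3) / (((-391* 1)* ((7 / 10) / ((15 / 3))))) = -2900 / 8211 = -0.35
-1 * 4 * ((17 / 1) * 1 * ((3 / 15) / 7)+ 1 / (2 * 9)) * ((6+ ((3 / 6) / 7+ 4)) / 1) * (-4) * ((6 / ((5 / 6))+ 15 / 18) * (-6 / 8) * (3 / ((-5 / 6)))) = 11587521 / 6125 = 1891.84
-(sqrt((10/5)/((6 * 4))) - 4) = 4 - sqrt(3)/6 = 3.71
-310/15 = -62/3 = -20.67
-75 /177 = -25 /59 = -0.42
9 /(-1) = -9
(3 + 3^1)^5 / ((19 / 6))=46656 / 19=2455.58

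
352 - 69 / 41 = 14363 / 41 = 350.32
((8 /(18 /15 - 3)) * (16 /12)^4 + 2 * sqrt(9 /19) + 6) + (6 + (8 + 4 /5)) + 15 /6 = 10.63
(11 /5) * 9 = 99 /5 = 19.80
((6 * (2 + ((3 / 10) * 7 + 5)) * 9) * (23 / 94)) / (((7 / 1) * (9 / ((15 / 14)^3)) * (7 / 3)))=1816425 / 1805552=1.01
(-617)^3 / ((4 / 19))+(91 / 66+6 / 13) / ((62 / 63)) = -4945917094873 / 4433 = -1115704284.88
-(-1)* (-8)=-8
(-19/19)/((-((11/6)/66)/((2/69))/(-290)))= -302.61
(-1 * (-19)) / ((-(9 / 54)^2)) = -684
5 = 5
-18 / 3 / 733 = -6 / 733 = -0.01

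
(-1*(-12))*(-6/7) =-72/7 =-10.29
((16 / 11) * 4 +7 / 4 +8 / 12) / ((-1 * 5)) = -1087 / 660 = -1.65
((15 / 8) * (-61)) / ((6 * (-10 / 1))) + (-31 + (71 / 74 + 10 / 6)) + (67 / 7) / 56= -4576889 / 174048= -26.30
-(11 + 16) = -27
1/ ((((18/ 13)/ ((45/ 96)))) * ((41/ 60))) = 325/ 656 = 0.50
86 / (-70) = -43 / 35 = -1.23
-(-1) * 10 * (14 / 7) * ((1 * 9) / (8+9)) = 180 / 17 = 10.59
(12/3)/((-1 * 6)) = -2/3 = -0.67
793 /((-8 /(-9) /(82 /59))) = 292617 /236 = 1239.90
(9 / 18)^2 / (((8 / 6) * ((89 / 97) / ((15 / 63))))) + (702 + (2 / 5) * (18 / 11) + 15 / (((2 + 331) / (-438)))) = 13854034911 / 20284880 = 682.97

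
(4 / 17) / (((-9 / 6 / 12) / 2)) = -64 / 17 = -3.76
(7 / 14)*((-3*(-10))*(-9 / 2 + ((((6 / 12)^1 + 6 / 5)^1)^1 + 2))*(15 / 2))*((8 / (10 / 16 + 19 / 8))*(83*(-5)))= 99600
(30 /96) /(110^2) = 1 /38720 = 0.00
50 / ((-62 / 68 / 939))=-1596300 / 31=-51493.55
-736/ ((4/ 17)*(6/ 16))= -25024/ 3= -8341.33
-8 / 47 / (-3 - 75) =4 / 1833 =0.00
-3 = -3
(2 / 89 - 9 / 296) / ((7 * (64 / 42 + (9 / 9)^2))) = -627 / 1396232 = -0.00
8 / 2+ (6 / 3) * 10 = 24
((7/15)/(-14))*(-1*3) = 1/10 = 0.10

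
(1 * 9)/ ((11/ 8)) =72/ 11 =6.55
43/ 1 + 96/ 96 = 44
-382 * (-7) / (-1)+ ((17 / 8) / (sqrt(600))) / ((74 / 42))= -2674+ 119 * sqrt(6) / 5920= -2673.95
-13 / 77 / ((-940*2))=13 / 144760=0.00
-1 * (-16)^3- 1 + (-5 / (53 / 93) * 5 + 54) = 217572 / 53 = 4105.13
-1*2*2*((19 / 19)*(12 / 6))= -8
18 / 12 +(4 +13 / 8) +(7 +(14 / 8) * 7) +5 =251 / 8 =31.38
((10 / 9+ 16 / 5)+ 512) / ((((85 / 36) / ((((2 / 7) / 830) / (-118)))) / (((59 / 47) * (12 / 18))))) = -92936 / 174082125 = -0.00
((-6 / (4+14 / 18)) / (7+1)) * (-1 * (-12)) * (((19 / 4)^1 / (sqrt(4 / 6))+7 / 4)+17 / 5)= -1539 * sqrt(6) / 344 - 8343 / 860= -20.66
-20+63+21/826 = 43.03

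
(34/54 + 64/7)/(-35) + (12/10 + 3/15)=7414/6615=1.12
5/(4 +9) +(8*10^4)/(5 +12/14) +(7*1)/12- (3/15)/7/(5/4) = 15289057841/1119300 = 13659.48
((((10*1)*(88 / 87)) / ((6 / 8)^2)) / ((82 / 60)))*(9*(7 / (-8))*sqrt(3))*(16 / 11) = -179200*sqrt(3) / 1189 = -261.05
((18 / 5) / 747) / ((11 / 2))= 4 / 4565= 0.00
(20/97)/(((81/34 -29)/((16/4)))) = -544/17557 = -0.03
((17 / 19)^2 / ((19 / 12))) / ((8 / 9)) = 7803 / 13718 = 0.57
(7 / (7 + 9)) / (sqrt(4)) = 7 / 32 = 0.22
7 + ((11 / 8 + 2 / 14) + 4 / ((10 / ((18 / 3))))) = 3057 / 280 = 10.92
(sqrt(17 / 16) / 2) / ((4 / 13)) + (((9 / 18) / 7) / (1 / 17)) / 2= 17 / 28 + 13 * sqrt(17) / 32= 2.28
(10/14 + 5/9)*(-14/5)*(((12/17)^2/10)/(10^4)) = -16/903125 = -0.00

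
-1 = -1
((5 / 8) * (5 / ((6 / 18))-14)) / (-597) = -0.00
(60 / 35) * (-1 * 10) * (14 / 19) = -240 / 19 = -12.63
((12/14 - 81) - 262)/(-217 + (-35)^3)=2395/301644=0.01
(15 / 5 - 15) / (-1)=12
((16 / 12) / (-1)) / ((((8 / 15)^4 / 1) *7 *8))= -16875 / 57344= -0.29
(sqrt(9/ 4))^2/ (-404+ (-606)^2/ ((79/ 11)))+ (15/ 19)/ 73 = 241446957/ 22234608640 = 0.01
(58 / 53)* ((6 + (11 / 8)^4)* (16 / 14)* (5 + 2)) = 1137293 / 13568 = 83.82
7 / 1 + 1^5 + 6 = 14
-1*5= -5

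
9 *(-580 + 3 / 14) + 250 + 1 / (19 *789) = -1042669009 / 209874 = -4968.07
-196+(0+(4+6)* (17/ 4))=-307/ 2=-153.50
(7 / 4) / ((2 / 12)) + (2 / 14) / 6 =221 / 21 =10.52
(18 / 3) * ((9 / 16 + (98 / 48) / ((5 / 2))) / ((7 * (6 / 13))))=4303 / 1680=2.56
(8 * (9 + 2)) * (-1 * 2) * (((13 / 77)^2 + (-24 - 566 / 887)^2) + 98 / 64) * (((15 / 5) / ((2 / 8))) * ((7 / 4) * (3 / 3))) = -272539234000347 / 121162426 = -2249370.89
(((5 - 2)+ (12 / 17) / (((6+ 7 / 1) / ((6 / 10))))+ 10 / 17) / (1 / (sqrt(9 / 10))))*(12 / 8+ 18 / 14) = 36009*sqrt(10) / 11900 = 9.57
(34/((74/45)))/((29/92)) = 65.59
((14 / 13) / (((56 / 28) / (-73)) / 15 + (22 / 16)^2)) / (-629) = -981120 / 1082364959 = -0.00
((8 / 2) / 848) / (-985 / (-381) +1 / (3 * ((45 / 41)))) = 17145 / 10500784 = 0.00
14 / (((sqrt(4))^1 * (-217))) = -1 / 31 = -0.03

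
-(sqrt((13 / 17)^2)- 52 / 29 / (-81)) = -0.79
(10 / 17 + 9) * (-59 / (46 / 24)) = -115404 / 391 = -295.15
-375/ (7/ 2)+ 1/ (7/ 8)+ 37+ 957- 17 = 871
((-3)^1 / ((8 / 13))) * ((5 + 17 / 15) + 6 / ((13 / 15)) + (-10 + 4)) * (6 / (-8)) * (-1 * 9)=-1161 / 5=-232.20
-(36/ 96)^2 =-9/ 64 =-0.14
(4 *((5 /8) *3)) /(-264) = -5 /176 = -0.03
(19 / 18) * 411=2603 / 6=433.83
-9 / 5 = -1.80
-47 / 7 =-6.71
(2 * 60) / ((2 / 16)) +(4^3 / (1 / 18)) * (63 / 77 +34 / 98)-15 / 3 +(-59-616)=874376 / 539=1622.22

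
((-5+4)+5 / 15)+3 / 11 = -13 / 33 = -0.39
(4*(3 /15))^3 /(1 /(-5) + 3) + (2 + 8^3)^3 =23764430232 /175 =135796744.18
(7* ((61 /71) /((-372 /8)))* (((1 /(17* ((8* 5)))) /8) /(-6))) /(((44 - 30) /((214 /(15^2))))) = 6527 /24246216000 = 0.00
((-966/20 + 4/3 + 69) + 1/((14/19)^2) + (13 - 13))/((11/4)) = 70193/8085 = 8.68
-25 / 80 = -5 / 16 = -0.31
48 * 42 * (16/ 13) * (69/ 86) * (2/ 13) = 2225664/ 7267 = 306.27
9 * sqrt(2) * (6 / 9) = 6 * sqrt(2) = 8.49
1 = 1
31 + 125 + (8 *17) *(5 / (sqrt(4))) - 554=-58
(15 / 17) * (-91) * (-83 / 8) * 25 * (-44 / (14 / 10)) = -22254375 / 34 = -654540.44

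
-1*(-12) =12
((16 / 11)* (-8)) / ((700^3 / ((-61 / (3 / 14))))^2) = -0.00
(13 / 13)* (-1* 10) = -10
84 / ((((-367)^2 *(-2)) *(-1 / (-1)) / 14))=-588 / 134689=-0.00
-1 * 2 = -2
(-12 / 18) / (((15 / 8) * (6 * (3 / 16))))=-128 / 405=-0.32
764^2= 583696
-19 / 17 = -1.12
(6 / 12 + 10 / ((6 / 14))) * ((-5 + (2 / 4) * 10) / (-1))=0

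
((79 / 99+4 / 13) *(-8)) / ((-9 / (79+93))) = 1958048 / 11583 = 169.04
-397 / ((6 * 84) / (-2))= 397 / 252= 1.58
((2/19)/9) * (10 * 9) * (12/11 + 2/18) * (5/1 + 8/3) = 54740/5643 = 9.70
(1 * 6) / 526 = 3 / 263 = 0.01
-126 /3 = -42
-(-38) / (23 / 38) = 1444 / 23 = 62.78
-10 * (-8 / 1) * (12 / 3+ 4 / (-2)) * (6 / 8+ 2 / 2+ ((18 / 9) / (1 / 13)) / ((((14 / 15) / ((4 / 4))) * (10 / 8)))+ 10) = 38120 / 7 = 5445.71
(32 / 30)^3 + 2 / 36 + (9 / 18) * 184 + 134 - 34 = 1304567 / 6750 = 193.27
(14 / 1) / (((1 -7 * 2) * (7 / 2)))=-4 / 13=-0.31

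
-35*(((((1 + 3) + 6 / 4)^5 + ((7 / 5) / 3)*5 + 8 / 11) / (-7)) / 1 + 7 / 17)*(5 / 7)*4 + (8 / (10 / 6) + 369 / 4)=11309345989 / 157080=71997.36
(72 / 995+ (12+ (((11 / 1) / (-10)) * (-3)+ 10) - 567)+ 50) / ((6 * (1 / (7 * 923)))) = -2107016093 / 3980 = -529401.03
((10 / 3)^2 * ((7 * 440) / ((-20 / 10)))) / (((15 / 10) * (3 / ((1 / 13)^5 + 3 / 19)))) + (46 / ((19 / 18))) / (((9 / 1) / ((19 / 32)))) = -2731502013679 / 4571359416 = -597.53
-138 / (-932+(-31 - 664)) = 138 / 1627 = 0.08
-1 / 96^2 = -1 / 9216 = -0.00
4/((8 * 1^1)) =1/2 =0.50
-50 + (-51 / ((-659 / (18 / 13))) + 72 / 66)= -4598948 / 94237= -48.80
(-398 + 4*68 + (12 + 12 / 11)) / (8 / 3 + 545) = -3726 / 18073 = -0.21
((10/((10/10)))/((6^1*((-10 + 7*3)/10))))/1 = 50/33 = 1.52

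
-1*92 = -92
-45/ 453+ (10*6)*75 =679485/ 151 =4499.90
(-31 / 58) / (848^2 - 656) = -31 / 41669984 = -0.00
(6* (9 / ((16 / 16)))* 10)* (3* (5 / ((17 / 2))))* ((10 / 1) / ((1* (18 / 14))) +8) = 255600 / 17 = 15035.29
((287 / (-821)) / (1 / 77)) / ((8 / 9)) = -198891 / 6568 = -30.28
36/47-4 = -152/47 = -3.23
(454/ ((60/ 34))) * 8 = 30872/ 15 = 2058.13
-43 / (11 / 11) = -43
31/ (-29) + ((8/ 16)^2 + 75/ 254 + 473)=6960521/ 14732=472.48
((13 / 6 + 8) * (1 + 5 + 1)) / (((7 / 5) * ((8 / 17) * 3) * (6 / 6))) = 5185 / 144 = 36.01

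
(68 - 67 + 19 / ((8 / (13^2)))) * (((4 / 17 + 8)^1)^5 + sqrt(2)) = 3219 * sqrt(2) / 8 + 21640693200000 / 1419857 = 15242028.71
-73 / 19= -3.84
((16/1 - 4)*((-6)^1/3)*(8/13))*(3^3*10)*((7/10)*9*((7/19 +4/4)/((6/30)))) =-171890.53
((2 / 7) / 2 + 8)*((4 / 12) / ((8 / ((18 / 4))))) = 171 / 112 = 1.53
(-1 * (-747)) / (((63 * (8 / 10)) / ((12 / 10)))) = 249 / 14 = 17.79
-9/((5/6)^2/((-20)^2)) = -5184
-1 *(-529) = 529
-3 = -3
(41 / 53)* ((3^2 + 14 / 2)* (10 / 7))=6560 / 371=17.68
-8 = -8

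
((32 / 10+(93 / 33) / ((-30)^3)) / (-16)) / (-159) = 950369 / 755568000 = 0.00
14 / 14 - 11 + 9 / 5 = -41 / 5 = -8.20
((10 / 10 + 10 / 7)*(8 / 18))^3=314432 / 250047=1.26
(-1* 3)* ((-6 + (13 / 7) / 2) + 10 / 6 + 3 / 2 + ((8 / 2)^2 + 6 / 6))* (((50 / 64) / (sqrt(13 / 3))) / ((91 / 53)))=-420025* sqrt(39) / 264992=-9.90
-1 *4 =-4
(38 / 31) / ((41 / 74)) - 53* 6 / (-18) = 75799 / 3813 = 19.88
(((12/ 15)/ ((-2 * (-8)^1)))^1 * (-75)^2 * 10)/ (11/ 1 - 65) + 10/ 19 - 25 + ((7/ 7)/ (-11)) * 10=-194285/ 2508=-77.47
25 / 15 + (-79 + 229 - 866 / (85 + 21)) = 22816 / 159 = 143.50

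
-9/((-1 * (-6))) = -3/2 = -1.50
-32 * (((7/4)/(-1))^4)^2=-5764801/2048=-2814.84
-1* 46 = -46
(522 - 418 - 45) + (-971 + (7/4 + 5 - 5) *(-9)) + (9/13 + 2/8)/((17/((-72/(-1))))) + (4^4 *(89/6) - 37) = 7522595/2652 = 2836.57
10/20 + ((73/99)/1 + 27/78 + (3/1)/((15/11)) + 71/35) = 261806/45045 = 5.81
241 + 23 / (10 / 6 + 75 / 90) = 1251 / 5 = 250.20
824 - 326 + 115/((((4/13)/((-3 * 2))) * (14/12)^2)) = -56328/49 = -1149.55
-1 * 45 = -45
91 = 91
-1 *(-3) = 3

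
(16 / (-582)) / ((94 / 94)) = -8 / 291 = -0.03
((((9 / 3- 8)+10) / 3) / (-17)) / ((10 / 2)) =-1 / 51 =-0.02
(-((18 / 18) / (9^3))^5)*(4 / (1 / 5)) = -20 / 205891132094649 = -0.00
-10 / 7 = -1.43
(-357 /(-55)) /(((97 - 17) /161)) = 57477 /4400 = 13.06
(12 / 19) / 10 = 6 / 95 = 0.06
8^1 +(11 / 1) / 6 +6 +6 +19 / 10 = 356 / 15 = 23.73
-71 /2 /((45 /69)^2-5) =37559 /4840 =7.76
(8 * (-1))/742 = -0.01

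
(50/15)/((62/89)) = 445/93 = 4.78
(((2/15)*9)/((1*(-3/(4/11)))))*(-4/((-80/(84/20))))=-0.03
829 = 829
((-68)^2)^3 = 98867482624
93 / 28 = 3.32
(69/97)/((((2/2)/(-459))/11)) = -348381/97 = -3591.56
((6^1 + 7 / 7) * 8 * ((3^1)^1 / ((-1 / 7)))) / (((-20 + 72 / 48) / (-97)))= -228144 / 37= -6166.05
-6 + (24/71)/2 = -414/71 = -5.83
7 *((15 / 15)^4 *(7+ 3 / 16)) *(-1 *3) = -2415 / 16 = -150.94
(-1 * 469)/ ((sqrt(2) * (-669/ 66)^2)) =-113498 * sqrt(2)/ 49729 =-3.23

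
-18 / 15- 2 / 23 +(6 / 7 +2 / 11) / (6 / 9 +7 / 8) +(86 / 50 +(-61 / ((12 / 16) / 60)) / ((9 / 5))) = -39955149391 / 14743575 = -2710.00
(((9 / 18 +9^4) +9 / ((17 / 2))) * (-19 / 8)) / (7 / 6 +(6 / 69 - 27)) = 15395763 / 25432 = 605.37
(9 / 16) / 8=9 / 128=0.07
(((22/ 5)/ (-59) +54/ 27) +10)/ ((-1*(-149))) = 0.08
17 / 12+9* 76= 685.42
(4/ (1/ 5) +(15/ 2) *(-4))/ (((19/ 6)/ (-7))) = 420/ 19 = 22.11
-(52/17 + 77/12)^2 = -3736489/41616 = -89.78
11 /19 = 0.58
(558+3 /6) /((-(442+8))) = -1117 /900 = -1.24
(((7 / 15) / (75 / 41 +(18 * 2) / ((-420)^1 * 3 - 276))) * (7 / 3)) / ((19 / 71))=18257792 / 8102835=2.25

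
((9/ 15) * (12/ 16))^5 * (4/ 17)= 59049/ 13600000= 0.00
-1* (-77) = 77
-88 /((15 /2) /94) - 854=-29354 /15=-1956.93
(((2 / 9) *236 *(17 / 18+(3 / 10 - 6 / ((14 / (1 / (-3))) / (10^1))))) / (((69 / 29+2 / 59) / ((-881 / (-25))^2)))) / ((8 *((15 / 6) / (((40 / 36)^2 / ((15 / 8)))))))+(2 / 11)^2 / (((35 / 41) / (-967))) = 502839165715408972 / 215114461340625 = 2337.54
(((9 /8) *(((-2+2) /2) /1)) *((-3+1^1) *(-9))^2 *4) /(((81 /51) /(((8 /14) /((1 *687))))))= 0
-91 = -91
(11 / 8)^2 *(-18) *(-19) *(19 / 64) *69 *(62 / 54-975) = -13208304461 / 1024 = -12898734.83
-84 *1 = -84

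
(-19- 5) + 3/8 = -189/8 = -23.62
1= 1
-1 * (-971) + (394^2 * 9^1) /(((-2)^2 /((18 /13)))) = 6299681 /13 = 484590.85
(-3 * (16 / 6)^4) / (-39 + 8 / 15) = 20480 / 5193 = 3.94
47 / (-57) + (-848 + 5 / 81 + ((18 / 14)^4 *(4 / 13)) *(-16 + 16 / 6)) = -41310383278 / 48036807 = -859.97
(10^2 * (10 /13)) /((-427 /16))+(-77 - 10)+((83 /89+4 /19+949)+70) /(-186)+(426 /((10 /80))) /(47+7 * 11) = -59259729016 /872966913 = -67.88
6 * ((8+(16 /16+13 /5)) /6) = 58 /5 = 11.60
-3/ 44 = -0.07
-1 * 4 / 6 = -2 / 3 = -0.67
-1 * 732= -732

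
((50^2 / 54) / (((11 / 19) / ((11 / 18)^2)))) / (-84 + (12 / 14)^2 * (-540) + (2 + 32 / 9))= -6400625 / 101843244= -0.06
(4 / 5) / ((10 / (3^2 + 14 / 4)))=1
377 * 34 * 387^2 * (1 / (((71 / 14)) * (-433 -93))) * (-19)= 255325292586 / 18673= 13673501.45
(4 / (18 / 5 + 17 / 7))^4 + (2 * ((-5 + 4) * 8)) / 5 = -3.01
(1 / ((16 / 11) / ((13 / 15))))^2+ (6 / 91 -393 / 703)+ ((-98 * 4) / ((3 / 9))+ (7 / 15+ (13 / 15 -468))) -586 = -8212799585723 / 3684844800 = -2228.80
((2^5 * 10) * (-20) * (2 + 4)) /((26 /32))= -614400 /13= -47261.54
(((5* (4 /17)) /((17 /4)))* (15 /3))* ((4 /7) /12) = 400 /6069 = 0.07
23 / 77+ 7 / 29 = 1206 / 2233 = 0.54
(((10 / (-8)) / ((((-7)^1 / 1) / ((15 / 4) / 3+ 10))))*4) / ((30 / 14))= 3.75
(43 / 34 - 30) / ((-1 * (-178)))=-977 / 6052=-0.16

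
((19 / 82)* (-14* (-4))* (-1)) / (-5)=532 / 205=2.60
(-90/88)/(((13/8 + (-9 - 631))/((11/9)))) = 10/5107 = 0.00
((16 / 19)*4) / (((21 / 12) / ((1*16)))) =4096 / 133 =30.80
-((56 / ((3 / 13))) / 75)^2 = -10.47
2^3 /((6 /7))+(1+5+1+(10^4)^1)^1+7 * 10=30259 /3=10086.33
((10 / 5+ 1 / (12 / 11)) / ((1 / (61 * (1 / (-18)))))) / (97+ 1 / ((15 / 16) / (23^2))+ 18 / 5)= -10675 / 718056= -0.01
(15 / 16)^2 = 225 / 256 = 0.88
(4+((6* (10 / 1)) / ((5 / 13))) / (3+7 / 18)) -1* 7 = 2625 / 61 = 43.03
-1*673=-673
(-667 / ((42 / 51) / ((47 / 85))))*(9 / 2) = -2015.29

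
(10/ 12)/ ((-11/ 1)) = -5/ 66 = -0.08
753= 753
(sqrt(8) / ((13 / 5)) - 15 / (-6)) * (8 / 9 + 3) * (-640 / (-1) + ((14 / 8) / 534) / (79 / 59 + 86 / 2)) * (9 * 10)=3129154921375 * sqrt(2) / 18160272 + 3129154921375 / 5587776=803679.97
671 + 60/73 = 49043/73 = 671.82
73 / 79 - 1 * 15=-1112 / 79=-14.08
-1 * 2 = -2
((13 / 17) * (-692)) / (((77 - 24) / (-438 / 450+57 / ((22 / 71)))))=-1358031662 / 743325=-1826.97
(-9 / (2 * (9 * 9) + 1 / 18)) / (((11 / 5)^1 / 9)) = -7290 / 32087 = -0.23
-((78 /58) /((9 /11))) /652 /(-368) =143 /20874432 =0.00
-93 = -93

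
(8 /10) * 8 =32 /5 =6.40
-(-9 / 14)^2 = -81 / 196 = -0.41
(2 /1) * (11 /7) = 22 /7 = 3.14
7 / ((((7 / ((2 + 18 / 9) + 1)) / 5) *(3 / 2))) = 50 / 3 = 16.67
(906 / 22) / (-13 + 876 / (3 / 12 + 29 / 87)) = 3171 / 114631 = 0.03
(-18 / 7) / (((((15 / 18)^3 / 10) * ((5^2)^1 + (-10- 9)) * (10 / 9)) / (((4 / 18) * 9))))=-11664 / 875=-13.33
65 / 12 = 5.42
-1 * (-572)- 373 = 199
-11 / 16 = -0.69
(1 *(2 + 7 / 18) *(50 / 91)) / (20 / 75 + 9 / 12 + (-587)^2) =21500 / 5644056873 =0.00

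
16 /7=2.29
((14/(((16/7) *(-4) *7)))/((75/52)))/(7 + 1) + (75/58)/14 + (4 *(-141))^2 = 309952813927/974400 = 318096.07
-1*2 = -2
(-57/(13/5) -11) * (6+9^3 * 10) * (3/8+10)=-32397888/13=-2492145.23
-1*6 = -6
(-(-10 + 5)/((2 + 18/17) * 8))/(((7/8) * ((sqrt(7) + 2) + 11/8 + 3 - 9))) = 510/91 + 1360 * sqrt(7)/637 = 11.25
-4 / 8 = -1 / 2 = -0.50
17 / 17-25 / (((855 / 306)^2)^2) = 1921689 / 3258025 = 0.59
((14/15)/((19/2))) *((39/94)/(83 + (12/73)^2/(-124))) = 4295174/8745966095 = 0.00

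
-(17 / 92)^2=-289 / 8464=-0.03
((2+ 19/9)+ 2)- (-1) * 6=109/9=12.11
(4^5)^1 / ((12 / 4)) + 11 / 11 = 342.33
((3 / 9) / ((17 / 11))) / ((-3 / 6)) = -22 / 51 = -0.43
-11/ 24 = -0.46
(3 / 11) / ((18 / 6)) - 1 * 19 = -208 / 11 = -18.91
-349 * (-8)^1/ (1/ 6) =16752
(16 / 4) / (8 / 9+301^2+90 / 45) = 36 / 815435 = 0.00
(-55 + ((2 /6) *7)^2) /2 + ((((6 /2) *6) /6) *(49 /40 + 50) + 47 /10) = 133.60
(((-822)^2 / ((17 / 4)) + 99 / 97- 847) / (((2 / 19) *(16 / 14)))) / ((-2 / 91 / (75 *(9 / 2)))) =-532592518328325 / 26384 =-20186193084.00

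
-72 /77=-0.94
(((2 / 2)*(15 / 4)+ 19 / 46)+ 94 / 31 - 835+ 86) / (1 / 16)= -8462508 / 713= -11868.88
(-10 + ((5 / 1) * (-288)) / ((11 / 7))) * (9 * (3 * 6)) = -1650780 / 11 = -150070.91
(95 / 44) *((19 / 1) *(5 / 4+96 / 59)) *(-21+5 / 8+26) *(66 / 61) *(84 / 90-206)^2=434861450877 / 14396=30207102.73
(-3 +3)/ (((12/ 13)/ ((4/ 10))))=0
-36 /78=-6 /13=-0.46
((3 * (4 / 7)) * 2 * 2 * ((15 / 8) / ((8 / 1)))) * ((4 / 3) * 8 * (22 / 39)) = 880 / 91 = 9.67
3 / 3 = 1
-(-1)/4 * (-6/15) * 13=-13/10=-1.30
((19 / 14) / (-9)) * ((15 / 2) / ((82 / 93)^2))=-273885 / 188272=-1.45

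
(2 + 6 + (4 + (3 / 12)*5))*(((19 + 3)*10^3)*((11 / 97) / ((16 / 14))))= 5611375 / 194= 28924.61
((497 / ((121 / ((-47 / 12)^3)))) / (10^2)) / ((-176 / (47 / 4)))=0.16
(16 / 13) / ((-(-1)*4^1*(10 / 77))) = 154 / 65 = 2.37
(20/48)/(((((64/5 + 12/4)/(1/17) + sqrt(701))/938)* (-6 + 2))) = -15746675/42866976 + 58625* sqrt(701)/42866976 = -0.33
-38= -38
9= 9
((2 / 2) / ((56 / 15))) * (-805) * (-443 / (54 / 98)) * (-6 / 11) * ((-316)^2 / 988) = -77897197525 / 8151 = -9556765.74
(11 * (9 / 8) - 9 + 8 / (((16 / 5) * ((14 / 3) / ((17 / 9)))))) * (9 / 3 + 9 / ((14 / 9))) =38.54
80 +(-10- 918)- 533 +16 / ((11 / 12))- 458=-20037 / 11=-1821.55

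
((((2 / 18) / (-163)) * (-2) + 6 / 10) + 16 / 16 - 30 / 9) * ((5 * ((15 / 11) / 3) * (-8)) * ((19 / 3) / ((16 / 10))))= 6034400 / 48411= 124.65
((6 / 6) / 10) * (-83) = -83 / 10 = -8.30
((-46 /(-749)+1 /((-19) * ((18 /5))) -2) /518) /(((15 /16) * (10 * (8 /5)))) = -500329 /1990347660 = -0.00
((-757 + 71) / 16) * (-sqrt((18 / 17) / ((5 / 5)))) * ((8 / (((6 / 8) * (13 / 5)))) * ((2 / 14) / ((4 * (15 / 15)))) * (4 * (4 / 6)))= 1960 * sqrt(34) / 663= 17.24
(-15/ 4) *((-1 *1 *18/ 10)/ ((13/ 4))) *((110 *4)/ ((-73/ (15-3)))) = -142560/ 949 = -150.22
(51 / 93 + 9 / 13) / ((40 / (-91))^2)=3185 / 496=6.42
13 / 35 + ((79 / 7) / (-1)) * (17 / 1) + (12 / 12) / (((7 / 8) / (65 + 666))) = 22538 / 35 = 643.94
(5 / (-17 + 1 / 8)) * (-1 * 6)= 16 / 9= 1.78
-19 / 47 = -0.40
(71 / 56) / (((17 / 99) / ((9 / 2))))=63261 / 1904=33.23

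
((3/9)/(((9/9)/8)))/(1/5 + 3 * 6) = 40/273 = 0.15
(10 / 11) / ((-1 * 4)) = -5 / 22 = -0.23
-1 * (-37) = 37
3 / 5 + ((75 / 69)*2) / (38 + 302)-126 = -125.39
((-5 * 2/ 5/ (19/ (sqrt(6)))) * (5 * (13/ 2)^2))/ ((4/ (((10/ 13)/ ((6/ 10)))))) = -1625 * sqrt(6)/ 228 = -17.46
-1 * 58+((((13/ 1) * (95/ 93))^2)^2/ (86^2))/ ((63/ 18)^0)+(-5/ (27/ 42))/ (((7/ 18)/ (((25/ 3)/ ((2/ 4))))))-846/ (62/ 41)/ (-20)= -496765980603509/ 1383148166490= -359.16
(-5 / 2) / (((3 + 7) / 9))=-9 / 4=-2.25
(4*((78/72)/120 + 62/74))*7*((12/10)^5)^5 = 2262.06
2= 2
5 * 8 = 40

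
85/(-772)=-85/772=-0.11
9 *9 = 81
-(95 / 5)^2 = -361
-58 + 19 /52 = -57.63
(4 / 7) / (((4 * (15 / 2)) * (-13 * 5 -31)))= -1 / 5040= -0.00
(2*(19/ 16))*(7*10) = 665/ 4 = 166.25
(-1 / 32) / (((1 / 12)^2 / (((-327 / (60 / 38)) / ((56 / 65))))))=242307 / 224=1081.73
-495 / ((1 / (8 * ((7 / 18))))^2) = -43120 / 9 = -4791.11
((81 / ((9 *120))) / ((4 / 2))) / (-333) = -1 / 8880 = -0.00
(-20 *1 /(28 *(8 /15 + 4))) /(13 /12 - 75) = 225 /105553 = 0.00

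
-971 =-971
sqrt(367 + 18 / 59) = sqrt(1278589) / 59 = 19.17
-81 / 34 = -2.38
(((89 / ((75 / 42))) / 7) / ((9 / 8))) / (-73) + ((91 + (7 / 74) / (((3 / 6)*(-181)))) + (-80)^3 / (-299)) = 59309147104628 / 32889469275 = 1803.29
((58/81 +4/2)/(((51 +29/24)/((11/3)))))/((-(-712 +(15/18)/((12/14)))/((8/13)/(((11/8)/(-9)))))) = -40960/37904503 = -0.00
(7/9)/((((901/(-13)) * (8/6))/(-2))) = 91/5406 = 0.02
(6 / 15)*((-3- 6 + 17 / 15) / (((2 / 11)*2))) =-649 / 75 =-8.65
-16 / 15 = -1.07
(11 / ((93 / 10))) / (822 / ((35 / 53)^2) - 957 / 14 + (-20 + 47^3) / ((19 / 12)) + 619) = 5120500 / 294361977057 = 0.00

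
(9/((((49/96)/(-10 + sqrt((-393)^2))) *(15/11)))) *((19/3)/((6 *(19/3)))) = 202224/245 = 825.40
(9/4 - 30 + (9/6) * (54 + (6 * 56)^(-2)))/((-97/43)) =-172335787/7300608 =-23.61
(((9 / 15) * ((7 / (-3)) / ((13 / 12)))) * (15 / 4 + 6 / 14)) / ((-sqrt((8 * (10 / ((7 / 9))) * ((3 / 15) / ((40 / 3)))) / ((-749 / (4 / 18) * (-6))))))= 189 * sqrt(1070) / 10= 618.24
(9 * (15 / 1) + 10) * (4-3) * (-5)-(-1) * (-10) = -735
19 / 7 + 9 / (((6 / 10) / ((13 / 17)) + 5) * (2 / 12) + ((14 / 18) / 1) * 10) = 134021 / 35798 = 3.74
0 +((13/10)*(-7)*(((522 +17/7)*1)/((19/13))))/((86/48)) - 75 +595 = -5320588/4085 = -1302.47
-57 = -57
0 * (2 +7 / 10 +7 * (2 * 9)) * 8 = 0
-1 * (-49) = 49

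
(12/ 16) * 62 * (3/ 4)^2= 837/ 32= 26.16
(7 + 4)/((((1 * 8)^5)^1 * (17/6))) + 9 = 2506785/278528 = 9.00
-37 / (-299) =0.12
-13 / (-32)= 13 / 32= 0.41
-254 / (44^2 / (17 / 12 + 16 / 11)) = -48133 / 127776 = -0.38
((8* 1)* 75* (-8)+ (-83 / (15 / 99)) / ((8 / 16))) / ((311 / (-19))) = 560082 / 1555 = 360.18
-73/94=-0.78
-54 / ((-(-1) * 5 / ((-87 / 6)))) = 783 / 5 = 156.60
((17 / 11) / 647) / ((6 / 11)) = 17 / 3882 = 0.00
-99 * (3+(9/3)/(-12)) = -1089/4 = -272.25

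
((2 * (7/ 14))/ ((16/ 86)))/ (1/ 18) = 387/ 4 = 96.75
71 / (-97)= -71 / 97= -0.73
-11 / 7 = -1.57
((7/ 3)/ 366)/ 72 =0.00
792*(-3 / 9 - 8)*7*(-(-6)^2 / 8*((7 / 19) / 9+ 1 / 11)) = 520800 / 19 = 27410.53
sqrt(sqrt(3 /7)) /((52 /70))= 5 * 3^(1 /4) * 7^(3 /4) /26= 1.09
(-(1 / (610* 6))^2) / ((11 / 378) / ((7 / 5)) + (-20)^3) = 147 / 15753184669000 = 0.00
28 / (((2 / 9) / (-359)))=-45234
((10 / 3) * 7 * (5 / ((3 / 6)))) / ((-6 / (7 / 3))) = -2450 / 27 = -90.74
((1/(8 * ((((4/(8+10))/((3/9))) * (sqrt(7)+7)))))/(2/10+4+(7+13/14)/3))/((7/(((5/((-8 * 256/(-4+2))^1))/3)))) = 25/23543808-25 * sqrt(7)/164806656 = 0.00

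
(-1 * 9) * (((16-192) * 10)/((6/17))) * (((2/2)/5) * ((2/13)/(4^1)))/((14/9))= 20196/91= 221.93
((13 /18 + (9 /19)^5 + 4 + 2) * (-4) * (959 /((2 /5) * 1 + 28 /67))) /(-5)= 141014633809 /22284891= 6327.81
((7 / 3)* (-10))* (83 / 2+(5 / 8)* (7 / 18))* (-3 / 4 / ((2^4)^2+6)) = 210385 / 75456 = 2.79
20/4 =5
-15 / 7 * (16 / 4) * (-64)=3840 / 7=548.57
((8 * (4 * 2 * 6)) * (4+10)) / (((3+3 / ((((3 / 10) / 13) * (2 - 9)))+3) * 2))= -2352 / 11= -213.82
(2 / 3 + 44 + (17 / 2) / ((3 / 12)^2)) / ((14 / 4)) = 1084 / 21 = 51.62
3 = 3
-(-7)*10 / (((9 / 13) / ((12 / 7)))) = 520 / 3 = 173.33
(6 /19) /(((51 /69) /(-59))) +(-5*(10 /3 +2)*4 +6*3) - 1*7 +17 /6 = -228763 /1938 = -118.04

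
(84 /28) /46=3 /46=0.07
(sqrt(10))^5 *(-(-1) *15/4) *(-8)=-3000 *sqrt(10)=-9486.83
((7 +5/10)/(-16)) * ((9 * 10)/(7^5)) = -675/268912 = -0.00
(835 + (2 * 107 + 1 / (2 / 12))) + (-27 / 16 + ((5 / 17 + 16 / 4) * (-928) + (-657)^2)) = 116611125 / 272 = 428717.37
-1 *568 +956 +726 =1114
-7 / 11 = -0.64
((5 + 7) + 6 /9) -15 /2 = 31 /6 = 5.17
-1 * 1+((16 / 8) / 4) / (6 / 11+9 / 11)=-19 / 30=-0.63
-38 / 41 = -0.93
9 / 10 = 0.90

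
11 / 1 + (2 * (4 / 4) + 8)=21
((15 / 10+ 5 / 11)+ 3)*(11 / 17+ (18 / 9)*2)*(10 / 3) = 43055 / 561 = 76.75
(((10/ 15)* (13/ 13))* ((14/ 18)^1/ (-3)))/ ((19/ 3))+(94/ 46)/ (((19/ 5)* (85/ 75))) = 89701/ 200583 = 0.45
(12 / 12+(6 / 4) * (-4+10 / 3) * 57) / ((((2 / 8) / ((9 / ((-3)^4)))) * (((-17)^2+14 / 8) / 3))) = -896 / 3489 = -0.26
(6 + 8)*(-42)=-588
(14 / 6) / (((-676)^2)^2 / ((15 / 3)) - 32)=35 / 626481193248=0.00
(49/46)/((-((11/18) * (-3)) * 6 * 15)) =49/7590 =0.01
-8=-8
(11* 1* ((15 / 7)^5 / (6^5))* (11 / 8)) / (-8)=-378125 / 34420736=-0.01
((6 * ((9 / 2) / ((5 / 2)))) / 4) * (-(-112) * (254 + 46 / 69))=385056 / 5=77011.20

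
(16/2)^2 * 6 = 384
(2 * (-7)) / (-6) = 7 / 3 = 2.33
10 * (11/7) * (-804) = -88440/7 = -12634.29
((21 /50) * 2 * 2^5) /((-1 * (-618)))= 112 /2575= 0.04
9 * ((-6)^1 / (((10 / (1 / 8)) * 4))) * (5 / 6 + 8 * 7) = -9.59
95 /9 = 10.56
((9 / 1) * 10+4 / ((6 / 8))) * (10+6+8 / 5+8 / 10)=26312 / 15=1754.13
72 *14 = 1008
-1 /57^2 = -1 /3249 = -0.00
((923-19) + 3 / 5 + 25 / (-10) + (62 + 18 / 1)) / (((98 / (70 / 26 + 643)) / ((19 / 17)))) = 111879429 / 15470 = 7232.03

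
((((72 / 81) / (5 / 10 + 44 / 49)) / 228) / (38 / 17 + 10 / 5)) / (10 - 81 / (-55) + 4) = 45815 / 1076564358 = 0.00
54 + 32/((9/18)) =118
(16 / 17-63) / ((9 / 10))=-10550 / 153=-68.95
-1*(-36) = 36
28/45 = 0.62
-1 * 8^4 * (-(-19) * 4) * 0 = 0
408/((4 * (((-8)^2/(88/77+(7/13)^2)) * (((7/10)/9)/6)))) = 11670075/66248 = 176.16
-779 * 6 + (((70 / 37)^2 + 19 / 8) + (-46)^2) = -27950005 / 10952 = -2552.05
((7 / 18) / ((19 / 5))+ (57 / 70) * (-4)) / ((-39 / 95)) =37763 / 4914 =7.68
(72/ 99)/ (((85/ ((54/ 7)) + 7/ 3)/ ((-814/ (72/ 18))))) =-7992/ 721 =-11.08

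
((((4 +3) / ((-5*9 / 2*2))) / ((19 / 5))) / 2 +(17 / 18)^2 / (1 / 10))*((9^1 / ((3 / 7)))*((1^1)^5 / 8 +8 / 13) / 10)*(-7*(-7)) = 22607816 / 33345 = 678.00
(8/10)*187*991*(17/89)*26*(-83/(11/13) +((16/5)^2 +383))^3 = 15926753837231212778816/841328125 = 18930490214185.12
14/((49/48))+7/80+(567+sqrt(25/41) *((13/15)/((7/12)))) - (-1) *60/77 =52 *sqrt(41)/287+3582539/6160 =582.74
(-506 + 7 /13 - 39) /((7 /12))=-84936 /91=-933.36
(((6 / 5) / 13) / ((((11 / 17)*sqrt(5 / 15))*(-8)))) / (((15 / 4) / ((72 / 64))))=-0.01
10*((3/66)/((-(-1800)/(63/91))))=1/5720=0.00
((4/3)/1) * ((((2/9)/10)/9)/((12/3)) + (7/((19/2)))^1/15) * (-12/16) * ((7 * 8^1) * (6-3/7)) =-39806/2565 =-15.52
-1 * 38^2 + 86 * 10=-584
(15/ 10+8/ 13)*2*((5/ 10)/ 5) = 11/ 26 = 0.42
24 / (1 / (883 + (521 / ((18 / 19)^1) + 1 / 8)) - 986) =-1238172 / 50868197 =-0.02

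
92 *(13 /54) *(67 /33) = 44.97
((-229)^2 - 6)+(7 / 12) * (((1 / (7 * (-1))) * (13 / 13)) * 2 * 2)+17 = 157355 / 3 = 52451.67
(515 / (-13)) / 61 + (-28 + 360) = 262761 / 793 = 331.35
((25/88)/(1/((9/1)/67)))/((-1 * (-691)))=0.00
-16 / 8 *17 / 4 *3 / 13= -1.96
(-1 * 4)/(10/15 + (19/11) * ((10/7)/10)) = -924/211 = -4.38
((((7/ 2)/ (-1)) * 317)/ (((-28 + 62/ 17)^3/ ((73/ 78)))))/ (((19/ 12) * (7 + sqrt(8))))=5570894917/ 718591098888 - 795842131 * sqrt(2)/ 359295549444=0.00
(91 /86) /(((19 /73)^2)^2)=2584239931 /11207606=230.58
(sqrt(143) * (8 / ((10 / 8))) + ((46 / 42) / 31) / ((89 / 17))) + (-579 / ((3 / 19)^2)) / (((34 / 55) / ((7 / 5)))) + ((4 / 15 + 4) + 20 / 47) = -24346359877829 / 462932610 + 32 * sqrt(143) / 5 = -52515.05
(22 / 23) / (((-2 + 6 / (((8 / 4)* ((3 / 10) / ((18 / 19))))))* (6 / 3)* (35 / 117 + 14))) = 24453 / 5464018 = 0.00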